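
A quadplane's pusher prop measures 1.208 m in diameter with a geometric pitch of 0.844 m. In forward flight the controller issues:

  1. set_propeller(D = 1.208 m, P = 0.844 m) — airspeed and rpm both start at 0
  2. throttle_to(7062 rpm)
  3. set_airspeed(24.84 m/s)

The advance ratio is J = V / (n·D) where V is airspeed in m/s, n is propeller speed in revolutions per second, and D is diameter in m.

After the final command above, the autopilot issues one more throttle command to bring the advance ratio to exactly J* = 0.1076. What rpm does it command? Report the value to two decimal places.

rpm = 11466.31

set_propeller: D = 1.208 m, P = 0.844 m (p = P/D = 0.698675); state ← (V=0, rpm=0)
throttle_to(7062): rpm ← 7062
set_airspeed(24.84): V ← 24.84 m/s
final state: V = 24.84 m/s, rpm = 7062 → n = rpm/60 = 117.700000 rev/s
target J* = 0.1076; solve J* = V/(n·D) for n: n = V/(J*·D) = 24.84/(0.1076 × 1.208) = 191.105148 rev/s
rpm = 60·n = 11466.308870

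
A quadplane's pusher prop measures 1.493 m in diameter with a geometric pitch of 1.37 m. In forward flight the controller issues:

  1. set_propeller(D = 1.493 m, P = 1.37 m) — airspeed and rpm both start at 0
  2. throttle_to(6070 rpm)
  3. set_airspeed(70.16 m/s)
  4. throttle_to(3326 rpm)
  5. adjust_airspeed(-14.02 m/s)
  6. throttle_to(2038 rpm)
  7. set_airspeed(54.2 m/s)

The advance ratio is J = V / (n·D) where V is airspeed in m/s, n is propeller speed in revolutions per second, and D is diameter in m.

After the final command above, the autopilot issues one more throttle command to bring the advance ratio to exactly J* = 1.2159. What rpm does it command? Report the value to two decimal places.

rpm = 1791.40

set_propeller: D = 1.493 m, P = 1.37 m (p = P/D = 0.917616); state ← (V=0, rpm=0)
throttle_to(6070): rpm ← 6070
set_airspeed(70.16): V ← 70.16 m/s
throttle_to(3326): rpm ← 3326
adjust_airspeed(-14.02): V ← 70.16 -14.02 = 56.14 m/s
throttle_to(2038): rpm ← 2038
set_airspeed(54.2): V ← 54.2 m/s
final state: V = 54.2 m/s, rpm = 2038 → n = rpm/60 = 33.966667 rev/s
target J* = 1.2159; solve J* = V/(n·D) for n: n = V/(J*·D) = 54.2/(1.2159 × 1.493) = 29.856687 rev/s
rpm = 60·n = 1791.401241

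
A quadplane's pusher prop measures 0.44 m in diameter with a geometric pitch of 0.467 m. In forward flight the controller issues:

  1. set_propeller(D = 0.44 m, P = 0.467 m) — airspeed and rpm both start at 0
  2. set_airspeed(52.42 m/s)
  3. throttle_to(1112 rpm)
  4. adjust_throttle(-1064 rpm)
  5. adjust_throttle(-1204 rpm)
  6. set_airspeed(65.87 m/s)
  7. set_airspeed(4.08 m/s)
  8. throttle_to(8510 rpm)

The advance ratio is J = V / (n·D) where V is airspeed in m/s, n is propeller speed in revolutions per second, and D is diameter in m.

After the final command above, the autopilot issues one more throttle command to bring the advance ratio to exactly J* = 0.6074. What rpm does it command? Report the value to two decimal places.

set_propeller: D = 0.44 m, P = 0.467 m (p = P/D = 1.061364); state ← (V=0, rpm=0)
set_airspeed(52.42): V ← 52.42 m/s
throttle_to(1112): rpm ← 1112
adjust_throttle(-1064): rpm ← 1112 -1064 = 48
adjust_throttle(-1204): rpm ← 48 -1204 = -1156
set_airspeed(65.87): V ← 65.87 m/s
set_airspeed(4.08): V ← 4.08 m/s
throttle_to(8510): rpm ← 8510
final state: V = 4.08 m/s, rpm = 8510 → n = rpm/60 = 141.833333 rev/s
target J* = 0.6074; solve J* = V/(n·D) for n: n = V/(J*·D) = 4.08/(0.6074 × 0.44) = 15.266262 rev/s
rpm = 60·n = 915.975694

rpm = 915.98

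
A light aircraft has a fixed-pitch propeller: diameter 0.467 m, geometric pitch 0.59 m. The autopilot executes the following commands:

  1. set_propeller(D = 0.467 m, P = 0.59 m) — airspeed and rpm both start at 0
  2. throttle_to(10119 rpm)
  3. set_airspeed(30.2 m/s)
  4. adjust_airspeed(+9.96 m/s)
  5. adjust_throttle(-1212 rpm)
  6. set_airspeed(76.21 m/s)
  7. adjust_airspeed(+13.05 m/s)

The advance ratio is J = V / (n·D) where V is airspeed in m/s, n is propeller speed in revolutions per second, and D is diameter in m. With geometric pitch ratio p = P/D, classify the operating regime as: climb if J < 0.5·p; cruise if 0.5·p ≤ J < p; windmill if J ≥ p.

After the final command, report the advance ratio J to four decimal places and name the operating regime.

J = 1.2875, regime = windmill

set_propeller: D = 0.467 m, P = 0.59 m (p = P/D = 1.263383); state ← (V=0, rpm=0)
throttle_to(10119): rpm ← 10119
set_airspeed(30.2): V ← 30.2 m/s
adjust_airspeed(+9.96): V ← 30.2 +9.96 = 40.16 m/s
adjust_throttle(-1212): rpm ← 10119 -1212 = 8907
set_airspeed(76.21): V ← 76.21 m/s
adjust_airspeed(+13.05): V ← 76.21 +13.05 = 89.26 m/s
final state: V = 89.26 m/s, rpm = 8907 → n = rpm/60 = 148.450000 rev/s
J = V / (n·D) = 89.26 / (148.450000 × 0.467) = 1.287537
regime bands: climb J<0.6317 | cruise [0.6317, 1.2634) | windmill J≥1.2634
J = 1.2875 → windmill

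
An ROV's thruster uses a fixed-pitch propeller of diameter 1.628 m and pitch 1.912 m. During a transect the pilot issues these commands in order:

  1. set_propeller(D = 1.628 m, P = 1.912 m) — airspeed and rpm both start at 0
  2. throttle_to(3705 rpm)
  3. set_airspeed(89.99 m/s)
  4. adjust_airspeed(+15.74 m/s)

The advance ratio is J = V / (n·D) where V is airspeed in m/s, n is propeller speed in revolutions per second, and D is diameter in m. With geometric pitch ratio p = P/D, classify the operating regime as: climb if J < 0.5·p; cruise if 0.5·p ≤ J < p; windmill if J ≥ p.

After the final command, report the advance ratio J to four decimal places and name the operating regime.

set_propeller: D = 1.628 m, P = 1.912 m (p = P/D = 1.174447); state ← (V=0, rpm=0)
throttle_to(3705): rpm ← 3705
set_airspeed(89.99): V ← 89.99 m/s
adjust_airspeed(+15.74): V ← 89.99 +15.74 = 105.73 m/s
final state: V = 105.73 m/s, rpm = 3705 → n = rpm/60 = 61.750000 rev/s
J = V / (n·D) = 105.73 / (61.750000 × 1.628) = 1.051736
regime bands: climb J<0.5872 | cruise [0.5872, 1.1744) | windmill J≥1.1744
J = 1.0517 → cruise

J = 1.0517, regime = cruise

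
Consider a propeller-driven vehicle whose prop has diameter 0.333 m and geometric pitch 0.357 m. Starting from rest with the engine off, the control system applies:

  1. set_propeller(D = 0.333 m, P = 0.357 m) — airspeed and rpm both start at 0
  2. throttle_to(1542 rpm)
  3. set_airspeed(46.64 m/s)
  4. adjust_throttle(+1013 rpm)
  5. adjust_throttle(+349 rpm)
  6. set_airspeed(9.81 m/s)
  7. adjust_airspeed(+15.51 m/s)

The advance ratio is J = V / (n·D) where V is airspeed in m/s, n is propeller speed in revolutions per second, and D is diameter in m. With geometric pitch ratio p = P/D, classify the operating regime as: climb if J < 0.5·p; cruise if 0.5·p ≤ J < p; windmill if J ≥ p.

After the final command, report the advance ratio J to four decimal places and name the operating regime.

J = 1.5710, regime = windmill

set_propeller: D = 0.333 m, P = 0.357 m (p = P/D = 1.072072); state ← (V=0, rpm=0)
throttle_to(1542): rpm ← 1542
set_airspeed(46.64): V ← 46.64 m/s
adjust_throttle(+1013): rpm ← 1542 +1013 = 2555
adjust_throttle(+349): rpm ← 2555 +349 = 2904
set_airspeed(9.81): V ← 9.81 m/s
adjust_airspeed(+15.51): V ← 9.81 +15.51 = 25.32 m/s
final state: V = 25.32 m/s, rpm = 2904 → n = rpm/60 = 48.400000 rev/s
J = V / (n·D) = 25.32 / (48.400000 × 0.333) = 1.570992
regime bands: climb J<0.5360 | cruise [0.5360, 1.0721) | windmill J≥1.0721
J = 1.5710 → windmill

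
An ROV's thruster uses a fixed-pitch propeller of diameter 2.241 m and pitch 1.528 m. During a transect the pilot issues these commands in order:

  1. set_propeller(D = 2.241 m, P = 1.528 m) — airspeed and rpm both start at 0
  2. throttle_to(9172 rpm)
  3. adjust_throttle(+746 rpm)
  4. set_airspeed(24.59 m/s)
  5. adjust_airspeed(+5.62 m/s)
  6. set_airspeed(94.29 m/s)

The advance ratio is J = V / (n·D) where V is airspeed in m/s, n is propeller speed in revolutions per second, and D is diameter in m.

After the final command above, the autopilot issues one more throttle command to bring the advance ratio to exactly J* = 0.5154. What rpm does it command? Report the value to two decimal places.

set_propeller: D = 2.241 m, P = 1.528 m (p = P/D = 0.681838); state ← (V=0, rpm=0)
throttle_to(9172): rpm ← 9172
adjust_throttle(+746): rpm ← 9172 +746 = 9918
set_airspeed(24.59): V ← 24.59 m/s
adjust_airspeed(+5.62): V ← 24.59 +5.62 = 30.21 m/s
set_airspeed(94.29): V ← 94.29 m/s
final state: V = 94.29 m/s, rpm = 9918 → n = rpm/60 = 165.300000 rev/s
target J* = 0.5154; solve J* = V/(n·D) for n: n = V/(J*·D) = 94.29/(0.5154 × 2.241) = 81.635558 rev/s
rpm = 60·n = 4898.133473

rpm = 4898.13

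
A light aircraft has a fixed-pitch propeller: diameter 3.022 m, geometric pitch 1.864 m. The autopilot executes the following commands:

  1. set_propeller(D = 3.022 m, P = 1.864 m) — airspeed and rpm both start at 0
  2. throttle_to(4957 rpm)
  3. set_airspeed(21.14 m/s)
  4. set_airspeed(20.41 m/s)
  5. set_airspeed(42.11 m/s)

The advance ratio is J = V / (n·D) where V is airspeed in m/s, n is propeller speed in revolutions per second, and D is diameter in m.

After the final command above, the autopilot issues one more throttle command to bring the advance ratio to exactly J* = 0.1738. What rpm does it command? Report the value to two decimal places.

rpm = 4810.52

set_propeller: D = 3.022 m, P = 1.864 m (p = P/D = 0.616810); state ← (V=0, rpm=0)
throttle_to(4957): rpm ← 4957
set_airspeed(21.14): V ← 21.14 m/s
set_airspeed(20.41): V ← 20.41 m/s
set_airspeed(42.11): V ← 42.11 m/s
final state: V = 42.11 m/s, rpm = 4957 → n = rpm/60 = 82.616667 rev/s
target J* = 0.1738; solve J* = V/(n·D) for n: n = V/(J*·D) = 42.11/(0.1738 × 3.022) = 80.175377 rev/s
rpm = 60·n = 4810.522604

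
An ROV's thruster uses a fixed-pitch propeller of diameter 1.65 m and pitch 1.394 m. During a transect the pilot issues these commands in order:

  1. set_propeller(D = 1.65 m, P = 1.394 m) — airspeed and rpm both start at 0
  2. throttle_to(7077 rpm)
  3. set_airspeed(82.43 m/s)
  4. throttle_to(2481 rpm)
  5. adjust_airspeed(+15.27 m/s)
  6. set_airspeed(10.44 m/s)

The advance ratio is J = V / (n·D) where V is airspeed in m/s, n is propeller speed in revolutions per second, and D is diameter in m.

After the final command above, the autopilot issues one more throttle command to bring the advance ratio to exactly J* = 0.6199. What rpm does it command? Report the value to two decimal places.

rpm = 612.42

set_propeller: D = 1.65 m, P = 1.394 m (p = P/D = 0.844848); state ← (V=0, rpm=0)
throttle_to(7077): rpm ← 7077
set_airspeed(82.43): V ← 82.43 m/s
throttle_to(2481): rpm ← 2481
adjust_airspeed(+15.27): V ← 82.43 +15.27 = 97.7 m/s
set_airspeed(10.44): V ← 10.44 m/s
final state: V = 10.44 m/s, rpm = 2481 → n = rpm/60 = 41.350000 rev/s
target J* = 0.6199; solve J* = V/(n·D) for n: n = V/(J*·D) = 10.44/(0.6199 × 1.65) = 10.206925 rev/s
rpm = 60·n = 612.415492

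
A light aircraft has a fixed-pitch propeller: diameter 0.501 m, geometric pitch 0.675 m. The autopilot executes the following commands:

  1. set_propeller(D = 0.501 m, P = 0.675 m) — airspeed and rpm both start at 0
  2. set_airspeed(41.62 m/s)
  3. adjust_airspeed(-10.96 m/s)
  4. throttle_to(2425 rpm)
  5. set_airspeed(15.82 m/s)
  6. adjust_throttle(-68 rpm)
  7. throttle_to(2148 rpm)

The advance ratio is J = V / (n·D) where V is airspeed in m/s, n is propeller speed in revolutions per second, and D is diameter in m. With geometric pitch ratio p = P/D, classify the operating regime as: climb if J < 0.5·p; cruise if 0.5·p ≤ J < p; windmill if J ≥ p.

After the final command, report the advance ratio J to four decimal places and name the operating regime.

J = 0.8820, regime = cruise

set_propeller: D = 0.501 m, P = 0.675 m (p = P/D = 1.347305); state ← (V=0, rpm=0)
set_airspeed(41.62): V ← 41.62 m/s
adjust_airspeed(-10.96): V ← 41.62 -10.96 = 30.66 m/s
throttle_to(2425): rpm ← 2425
set_airspeed(15.82): V ← 15.82 m/s
adjust_throttle(-68): rpm ← 2425 -68 = 2357
throttle_to(2148): rpm ← 2148
final state: V = 15.82 m/s, rpm = 2148 → n = rpm/60 = 35.800000 rev/s
J = V / (n·D) = 15.82 / (35.800000 × 0.501) = 0.882035
regime bands: climb J<0.6737 | cruise [0.6737, 1.3473) | windmill J≥1.3473
J = 0.8820 → cruise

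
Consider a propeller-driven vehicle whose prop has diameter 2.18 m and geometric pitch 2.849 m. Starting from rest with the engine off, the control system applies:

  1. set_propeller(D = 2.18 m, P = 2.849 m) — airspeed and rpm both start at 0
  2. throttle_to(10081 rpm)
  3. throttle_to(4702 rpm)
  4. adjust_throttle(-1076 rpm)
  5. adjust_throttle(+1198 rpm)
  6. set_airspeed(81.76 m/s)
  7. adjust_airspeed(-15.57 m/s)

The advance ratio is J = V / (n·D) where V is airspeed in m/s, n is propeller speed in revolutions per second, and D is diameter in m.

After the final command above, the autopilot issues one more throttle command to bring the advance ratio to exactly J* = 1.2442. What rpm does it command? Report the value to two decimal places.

set_propeller: D = 2.18 m, P = 2.849 m (p = P/D = 1.306881); state ← (V=0, rpm=0)
throttle_to(10081): rpm ← 10081
throttle_to(4702): rpm ← 4702
adjust_throttle(-1076): rpm ← 4702 -1076 = 3626
adjust_throttle(+1198): rpm ← 3626 +1198 = 4824
set_airspeed(81.76): V ← 81.76 m/s
adjust_airspeed(-15.57): V ← 81.76 -15.57 = 66.19 m/s
final state: V = 66.19 m/s, rpm = 4824 → n = rpm/60 = 80.400000 rev/s
target J* = 1.2442; solve J* = V/(n·D) for n: n = V/(J*·D) = 66.19/(1.2442 × 2.18) = 24.403139 rev/s
rpm = 60·n = 1464.188329

rpm = 1464.19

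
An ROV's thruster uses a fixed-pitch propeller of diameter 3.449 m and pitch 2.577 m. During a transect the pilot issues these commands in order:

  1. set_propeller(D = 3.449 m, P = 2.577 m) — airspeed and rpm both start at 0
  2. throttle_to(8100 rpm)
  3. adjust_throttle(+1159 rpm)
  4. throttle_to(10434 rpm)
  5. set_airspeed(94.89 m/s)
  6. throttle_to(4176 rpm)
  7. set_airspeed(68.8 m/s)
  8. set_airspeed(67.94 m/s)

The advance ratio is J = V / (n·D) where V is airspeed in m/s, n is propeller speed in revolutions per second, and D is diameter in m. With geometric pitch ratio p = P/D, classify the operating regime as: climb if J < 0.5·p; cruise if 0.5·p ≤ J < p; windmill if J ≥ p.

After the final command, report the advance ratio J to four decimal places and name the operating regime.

set_propeller: D = 3.449 m, P = 2.577 m (p = P/D = 0.747173); state ← (V=0, rpm=0)
throttle_to(8100): rpm ← 8100
adjust_throttle(+1159): rpm ← 8100 +1159 = 9259
throttle_to(10434): rpm ← 10434
set_airspeed(94.89): V ← 94.89 m/s
throttle_to(4176): rpm ← 4176
set_airspeed(68.8): V ← 68.8 m/s
set_airspeed(67.94): V ← 67.94 m/s
final state: V = 67.94 m/s, rpm = 4176 → n = rpm/60 = 69.600000 rev/s
J = V / (n·D) = 67.94 / (69.600000 × 3.449) = 0.283024
regime bands: climb J<0.3736 | cruise [0.3736, 0.7472) | windmill J≥0.7472
J = 0.2830 → climb

J = 0.2830, regime = climb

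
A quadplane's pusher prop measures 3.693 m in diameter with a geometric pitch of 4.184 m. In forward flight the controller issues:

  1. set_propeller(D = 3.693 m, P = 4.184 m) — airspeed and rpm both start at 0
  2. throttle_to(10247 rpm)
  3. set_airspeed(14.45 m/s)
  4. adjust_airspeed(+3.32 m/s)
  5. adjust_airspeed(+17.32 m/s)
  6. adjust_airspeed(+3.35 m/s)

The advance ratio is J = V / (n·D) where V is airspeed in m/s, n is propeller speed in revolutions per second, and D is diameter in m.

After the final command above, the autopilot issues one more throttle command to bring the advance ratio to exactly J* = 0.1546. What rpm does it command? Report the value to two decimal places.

rpm = 4039.67

set_propeller: D = 3.693 m, P = 4.184 m (p = P/D = 1.132954); state ← (V=0, rpm=0)
throttle_to(10247): rpm ← 10247
set_airspeed(14.45): V ← 14.45 m/s
adjust_airspeed(+3.32): V ← 14.45 +3.32 = 17.77 m/s
adjust_airspeed(+17.32): V ← 17.77 +17.32 = 35.09 m/s
adjust_airspeed(+3.35): V ← 35.09 +3.35 = 38.44 m/s
final state: V = 38.44 m/s, rpm = 10247 → n = rpm/60 = 170.783333 rev/s
target J* = 0.1546; solve J* = V/(n·D) for n: n = V/(J*·D) = 38.44/(0.1546 × 3.693) = 67.327825 rev/s
rpm = 60·n = 4039.669470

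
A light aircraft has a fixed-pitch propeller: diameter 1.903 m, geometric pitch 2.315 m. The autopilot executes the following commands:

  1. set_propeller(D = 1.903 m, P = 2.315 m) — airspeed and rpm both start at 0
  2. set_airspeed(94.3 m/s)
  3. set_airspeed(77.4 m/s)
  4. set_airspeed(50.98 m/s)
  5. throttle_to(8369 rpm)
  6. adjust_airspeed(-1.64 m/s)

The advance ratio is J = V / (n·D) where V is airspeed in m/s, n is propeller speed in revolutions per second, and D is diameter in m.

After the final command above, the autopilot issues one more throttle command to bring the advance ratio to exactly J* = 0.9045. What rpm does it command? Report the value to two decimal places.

rpm = 1719.90

set_propeller: D = 1.903 m, P = 2.315 m (p = P/D = 1.216500); state ← (V=0, rpm=0)
set_airspeed(94.3): V ← 94.3 m/s
set_airspeed(77.4): V ← 77.4 m/s
set_airspeed(50.98): V ← 50.98 m/s
throttle_to(8369): rpm ← 8369
adjust_airspeed(-1.64): V ← 50.98 -1.64 = 49.34 m/s
final state: V = 49.34 m/s, rpm = 8369 → n = rpm/60 = 139.483333 rev/s
target J* = 0.9045; solve J* = V/(n·D) for n: n = V/(J*·D) = 49.34/(0.9045 × 1.903) = 28.664989 rev/s
rpm = 60·n = 1719.899365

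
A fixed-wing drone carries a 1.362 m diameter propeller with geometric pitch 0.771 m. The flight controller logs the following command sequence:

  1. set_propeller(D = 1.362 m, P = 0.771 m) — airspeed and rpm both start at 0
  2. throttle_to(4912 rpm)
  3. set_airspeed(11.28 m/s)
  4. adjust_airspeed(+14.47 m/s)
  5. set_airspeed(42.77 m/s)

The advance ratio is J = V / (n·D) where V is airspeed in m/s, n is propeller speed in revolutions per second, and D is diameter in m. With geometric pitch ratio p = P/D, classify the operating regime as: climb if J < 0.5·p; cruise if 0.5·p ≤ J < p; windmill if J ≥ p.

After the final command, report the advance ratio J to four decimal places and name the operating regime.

J = 0.3836, regime = cruise

set_propeller: D = 1.362 m, P = 0.771 m (p = P/D = 0.566079); state ← (V=0, rpm=0)
throttle_to(4912): rpm ← 4912
set_airspeed(11.28): V ← 11.28 m/s
adjust_airspeed(+14.47): V ← 11.28 +14.47 = 25.75 m/s
set_airspeed(42.77): V ← 42.77 m/s
final state: V = 42.77 m/s, rpm = 4912 → n = rpm/60 = 81.866667 rev/s
J = V / (n·D) = 42.77 / (81.866667 × 1.362) = 0.383579
regime bands: climb J<0.2830 | cruise [0.2830, 0.5661) | windmill J≥0.5661
J = 0.3836 → cruise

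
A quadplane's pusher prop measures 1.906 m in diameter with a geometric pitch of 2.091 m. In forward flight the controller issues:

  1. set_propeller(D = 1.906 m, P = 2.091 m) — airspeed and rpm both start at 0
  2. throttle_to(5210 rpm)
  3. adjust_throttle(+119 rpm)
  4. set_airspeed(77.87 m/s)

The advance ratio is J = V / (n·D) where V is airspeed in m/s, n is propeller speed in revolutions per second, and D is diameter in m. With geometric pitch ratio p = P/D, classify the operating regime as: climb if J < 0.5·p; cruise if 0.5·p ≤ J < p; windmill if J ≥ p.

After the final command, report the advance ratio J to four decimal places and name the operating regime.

J = 0.4600, regime = climb

set_propeller: D = 1.906 m, P = 2.091 m (p = P/D = 1.097062); state ← (V=0, rpm=0)
throttle_to(5210): rpm ← 5210
adjust_throttle(+119): rpm ← 5210 +119 = 5329
set_airspeed(77.87): V ← 77.87 m/s
final state: V = 77.87 m/s, rpm = 5329 → n = rpm/60 = 88.816667 rev/s
J = V / (n·D) = 77.87 / (88.816667 × 1.906) = 0.459995
regime bands: climb J<0.5485 | cruise [0.5485, 1.0971) | windmill J≥1.0971
J = 0.4600 → climb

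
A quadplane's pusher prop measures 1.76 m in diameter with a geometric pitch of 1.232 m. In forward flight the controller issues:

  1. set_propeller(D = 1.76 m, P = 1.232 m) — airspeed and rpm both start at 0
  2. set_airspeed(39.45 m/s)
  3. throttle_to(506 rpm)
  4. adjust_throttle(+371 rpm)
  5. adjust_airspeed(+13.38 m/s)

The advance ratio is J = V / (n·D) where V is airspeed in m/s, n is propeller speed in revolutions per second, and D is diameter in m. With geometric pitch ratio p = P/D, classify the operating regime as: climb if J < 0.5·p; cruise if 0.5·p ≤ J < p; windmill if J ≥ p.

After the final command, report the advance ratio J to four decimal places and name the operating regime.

set_propeller: D = 1.76 m, P = 1.232 m (p = P/D = 0.700000); state ← (V=0, rpm=0)
set_airspeed(39.45): V ← 39.45 m/s
throttle_to(506): rpm ← 506
adjust_throttle(+371): rpm ← 506 +371 = 877
adjust_airspeed(+13.38): V ← 39.45 +13.38 = 52.83 m/s
final state: V = 52.83 m/s, rpm = 877 → n = rpm/60 = 14.616667 rev/s
J = V / (n·D) = 52.83 / (14.616667 × 1.76) = 2.053618
regime bands: climb J<0.3500 | cruise [0.3500, 0.7000) | windmill J≥0.7000
J = 2.0536 → windmill

J = 2.0536, regime = windmill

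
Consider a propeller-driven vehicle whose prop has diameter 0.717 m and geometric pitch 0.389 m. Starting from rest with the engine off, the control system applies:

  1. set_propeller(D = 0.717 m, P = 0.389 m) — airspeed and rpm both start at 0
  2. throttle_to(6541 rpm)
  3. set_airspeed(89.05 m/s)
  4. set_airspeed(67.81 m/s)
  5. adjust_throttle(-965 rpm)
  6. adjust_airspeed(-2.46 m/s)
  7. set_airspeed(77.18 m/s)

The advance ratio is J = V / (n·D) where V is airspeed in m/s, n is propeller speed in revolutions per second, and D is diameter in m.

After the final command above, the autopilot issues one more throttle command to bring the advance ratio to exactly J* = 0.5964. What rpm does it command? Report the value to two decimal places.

set_propeller: D = 0.717 m, P = 0.389 m (p = P/D = 0.542538); state ← (V=0, rpm=0)
throttle_to(6541): rpm ← 6541
set_airspeed(89.05): V ← 89.05 m/s
set_airspeed(67.81): V ← 67.81 m/s
adjust_throttle(-965): rpm ← 6541 -965 = 5576
adjust_airspeed(-2.46): V ← 67.81 -2.46 = 65.35 m/s
set_airspeed(77.18): V ← 77.18 m/s
final state: V = 77.18 m/s, rpm = 5576 → n = rpm/60 = 92.933333 rev/s
target J* = 0.5964; solve J* = V/(n·D) for n: n = V/(J*·D) = 77.18/(0.5964 × 0.717) = 180.487855 rev/s
rpm = 60·n = 10829.271304

rpm = 10829.27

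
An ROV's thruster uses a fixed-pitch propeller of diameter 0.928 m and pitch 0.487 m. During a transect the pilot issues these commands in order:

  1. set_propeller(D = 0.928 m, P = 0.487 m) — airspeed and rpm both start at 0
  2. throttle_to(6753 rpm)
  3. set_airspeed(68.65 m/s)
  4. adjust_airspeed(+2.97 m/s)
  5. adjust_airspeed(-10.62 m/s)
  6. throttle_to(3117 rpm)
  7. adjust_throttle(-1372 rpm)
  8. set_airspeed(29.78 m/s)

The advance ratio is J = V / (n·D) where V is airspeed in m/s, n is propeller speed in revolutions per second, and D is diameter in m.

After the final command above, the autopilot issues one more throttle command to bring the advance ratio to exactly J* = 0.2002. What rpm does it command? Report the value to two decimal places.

rpm = 9617.54

set_propeller: D = 0.928 m, P = 0.487 m (p = P/D = 0.524784); state ← (V=0, rpm=0)
throttle_to(6753): rpm ← 6753
set_airspeed(68.65): V ← 68.65 m/s
adjust_airspeed(+2.97): V ← 68.65 +2.97 = 71.62 m/s
adjust_airspeed(-10.62): V ← 71.62 -10.62 = 61 m/s
throttle_to(3117): rpm ← 3117
adjust_throttle(-1372): rpm ← 3117 -1372 = 1745
set_airspeed(29.78): V ← 29.78 m/s
final state: V = 29.78 m/s, rpm = 1745 → n = rpm/60 = 29.083333 rev/s
target J* = 0.2002; solve J* = V/(n·D) for n: n = V/(J*·D) = 29.78/(0.2002 × 0.928) = 160.292294 rev/s
rpm = 60·n = 9617.537635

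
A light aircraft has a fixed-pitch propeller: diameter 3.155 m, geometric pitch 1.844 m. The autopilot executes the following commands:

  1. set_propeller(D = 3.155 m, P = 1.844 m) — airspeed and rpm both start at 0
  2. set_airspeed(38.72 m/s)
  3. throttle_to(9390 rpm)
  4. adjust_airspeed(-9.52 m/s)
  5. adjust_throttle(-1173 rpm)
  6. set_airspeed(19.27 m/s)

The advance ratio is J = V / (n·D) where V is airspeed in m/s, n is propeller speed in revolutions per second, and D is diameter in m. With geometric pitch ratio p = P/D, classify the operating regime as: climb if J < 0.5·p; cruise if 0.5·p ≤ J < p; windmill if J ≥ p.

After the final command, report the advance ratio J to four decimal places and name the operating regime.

J = 0.0446, regime = climb

set_propeller: D = 3.155 m, P = 1.844 m (p = P/D = 0.584469); state ← (V=0, rpm=0)
set_airspeed(38.72): V ← 38.72 m/s
throttle_to(9390): rpm ← 9390
adjust_airspeed(-9.52): V ← 38.72 -9.52 = 29.2 m/s
adjust_throttle(-1173): rpm ← 9390 -1173 = 8217
set_airspeed(19.27): V ← 19.27 m/s
final state: V = 19.27 m/s, rpm = 8217 → n = rpm/60 = 136.950000 rev/s
J = V / (n·D) = 19.27 / (136.950000 × 3.155) = 0.044599
regime bands: climb J<0.2922 | cruise [0.2922, 0.5845) | windmill J≥0.5845
J = 0.0446 → climb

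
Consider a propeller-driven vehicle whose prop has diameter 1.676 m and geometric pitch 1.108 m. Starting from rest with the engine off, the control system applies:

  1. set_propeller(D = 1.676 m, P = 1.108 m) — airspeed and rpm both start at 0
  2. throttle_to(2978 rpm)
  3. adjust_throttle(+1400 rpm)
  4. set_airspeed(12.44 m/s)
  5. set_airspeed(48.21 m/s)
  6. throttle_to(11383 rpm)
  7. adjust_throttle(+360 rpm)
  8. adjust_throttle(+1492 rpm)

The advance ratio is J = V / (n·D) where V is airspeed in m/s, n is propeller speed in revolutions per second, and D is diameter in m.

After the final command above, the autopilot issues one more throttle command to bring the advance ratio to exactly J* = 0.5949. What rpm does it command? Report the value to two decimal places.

set_propeller: D = 1.676 m, P = 1.108 m (p = P/D = 0.661098); state ← (V=0, rpm=0)
throttle_to(2978): rpm ← 2978
adjust_throttle(+1400): rpm ← 2978 +1400 = 4378
set_airspeed(12.44): V ← 12.44 m/s
set_airspeed(48.21): V ← 48.21 m/s
throttle_to(11383): rpm ← 11383
adjust_throttle(+360): rpm ← 11383 +360 = 11743
adjust_throttle(+1492): rpm ← 11743 +1492 = 13235
final state: V = 48.21 m/s, rpm = 13235 → n = rpm/60 = 220.583333 rev/s
target J* = 0.5949; solve J* = V/(n·D) for n: n = V/(J*·D) = 48.21/(0.5949 × 1.676) = 48.352524 rev/s
rpm = 60·n = 2901.151434

rpm = 2901.15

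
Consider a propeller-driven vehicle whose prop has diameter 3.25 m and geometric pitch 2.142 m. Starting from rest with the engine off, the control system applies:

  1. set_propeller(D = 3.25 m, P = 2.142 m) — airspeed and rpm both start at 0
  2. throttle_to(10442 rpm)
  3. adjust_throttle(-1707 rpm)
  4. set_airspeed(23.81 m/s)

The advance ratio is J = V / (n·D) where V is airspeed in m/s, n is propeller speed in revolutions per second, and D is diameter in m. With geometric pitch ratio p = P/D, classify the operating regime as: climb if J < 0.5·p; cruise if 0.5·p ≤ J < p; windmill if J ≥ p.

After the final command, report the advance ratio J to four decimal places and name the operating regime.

set_propeller: D = 3.25 m, P = 2.142 m (p = P/D = 0.659077); state ← (V=0, rpm=0)
throttle_to(10442): rpm ← 10442
adjust_throttle(-1707): rpm ← 10442 -1707 = 8735
set_airspeed(23.81): V ← 23.81 m/s
final state: V = 23.81 m/s, rpm = 8735 → n = rpm/60 = 145.583333 rev/s
J = V / (n·D) = 23.81 / (145.583333 × 3.25) = 0.050323
regime bands: climb J<0.3295 | cruise [0.3295, 0.6591) | windmill J≥0.6591
J = 0.0503 → climb

J = 0.0503, regime = climb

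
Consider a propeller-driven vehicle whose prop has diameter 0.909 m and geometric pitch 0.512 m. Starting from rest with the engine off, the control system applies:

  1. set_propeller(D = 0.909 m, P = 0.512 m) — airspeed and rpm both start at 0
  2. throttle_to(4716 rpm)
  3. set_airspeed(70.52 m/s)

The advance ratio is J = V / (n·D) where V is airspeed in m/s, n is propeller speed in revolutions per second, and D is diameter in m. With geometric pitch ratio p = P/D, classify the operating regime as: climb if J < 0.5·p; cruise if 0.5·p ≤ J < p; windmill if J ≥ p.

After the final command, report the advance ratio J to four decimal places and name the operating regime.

set_propeller: D = 0.909 m, P = 0.512 m (p = P/D = 0.563256); state ← (V=0, rpm=0)
throttle_to(4716): rpm ← 4716
set_airspeed(70.52): V ← 70.52 m/s
final state: V = 70.52 m/s, rpm = 4716 → n = rpm/60 = 78.600000 rev/s
J = V / (n·D) = 70.52 / (78.600000 × 0.909) = 0.987020
regime bands: climb J<0.2816 | cruise [0.2816, 0.5633) | windmill J≥0.5633
J = 0.9870 → windmill

J = 0.9870, regime = windmill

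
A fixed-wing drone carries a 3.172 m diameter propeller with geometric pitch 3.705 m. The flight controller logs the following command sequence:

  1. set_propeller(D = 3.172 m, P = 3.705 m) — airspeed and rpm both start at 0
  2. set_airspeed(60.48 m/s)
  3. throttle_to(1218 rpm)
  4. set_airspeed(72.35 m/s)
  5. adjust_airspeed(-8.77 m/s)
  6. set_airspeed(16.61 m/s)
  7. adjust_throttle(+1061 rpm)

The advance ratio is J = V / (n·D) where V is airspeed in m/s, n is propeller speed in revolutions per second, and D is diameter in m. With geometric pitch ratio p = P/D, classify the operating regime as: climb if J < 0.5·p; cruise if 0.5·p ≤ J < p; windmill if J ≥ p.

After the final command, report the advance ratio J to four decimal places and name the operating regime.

J = 0.1379, regime = climb

set_propeller: D = 3.172 m, P = 3.705 m (p = P/D = 1.168033); state ← (V=0, rpm=0)
set_airspeed(60.48): V ← 60.48 m/s
throttle_to(1218): rpm ← 1218
set_airspeed(72.35): V ← 72.35 m/s
adjust_airspeed(-8.77): V ← 72.35 -8.77 = 63.58 m/s
set_airspeed(16.61): V ← 16.61 m/s
adjust_throttle(+1061): rpm ← 1218 +1061 = 2279
final state: V = 16.61 m/s, rpm = 2279 → n = rpm/60 = 37.983333 rev/s
J = V / (n·D) = 16.61 / (37.983333 × 3.172) = 0.137862
regime bands: climb J<0.5840 | cruise [0.5840, 1.1680) | windmill J≥1.1680
J = 0.1379 → climb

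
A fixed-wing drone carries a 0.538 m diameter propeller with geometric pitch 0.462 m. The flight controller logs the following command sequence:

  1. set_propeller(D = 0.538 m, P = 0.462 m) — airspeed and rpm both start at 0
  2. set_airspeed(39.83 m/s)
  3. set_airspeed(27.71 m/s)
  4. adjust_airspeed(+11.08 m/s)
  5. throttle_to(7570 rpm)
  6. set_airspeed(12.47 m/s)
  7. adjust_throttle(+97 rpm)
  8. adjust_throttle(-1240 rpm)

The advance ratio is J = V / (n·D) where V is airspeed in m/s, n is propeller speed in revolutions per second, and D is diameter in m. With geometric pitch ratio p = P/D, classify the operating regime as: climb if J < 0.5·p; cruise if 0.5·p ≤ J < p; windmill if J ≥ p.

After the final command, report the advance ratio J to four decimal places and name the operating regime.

set_propeller: D = 0.538 m, P = 0.462 m (p = P/D = 0.858736); state ← (V=0, rpm=0)
set_airspeed(39.83): V ← 39.83 m/s
set_airspeed(27.71): V ← 27.71 m/s
adjust_airspeed(+11.08): V ← 27.71 +11.08 = 38.79 m/s
throttle_to(7570): rpm ← 7570
set_airspeed(12.47): V ← 12.47 m/s
adjust_throttle(+97): rpm ← 7570 +97 = 7667
adjust_throttle(-1240): rpm ← 7667 -1240 = 6427
final state: V = 12.47 m/s, rpm = 6427 → n = rpm/60 = 107.116667 rev/s
J = V / (n·D) = 12.47 / (107.116667 × 0.538) = 0.216385
regime bands: climb J<0.4294 | cruise [0.4294, 0.8587) | windmill J≥0.8587
J = 0.2164 → climb

J = 0.2164, regime = climb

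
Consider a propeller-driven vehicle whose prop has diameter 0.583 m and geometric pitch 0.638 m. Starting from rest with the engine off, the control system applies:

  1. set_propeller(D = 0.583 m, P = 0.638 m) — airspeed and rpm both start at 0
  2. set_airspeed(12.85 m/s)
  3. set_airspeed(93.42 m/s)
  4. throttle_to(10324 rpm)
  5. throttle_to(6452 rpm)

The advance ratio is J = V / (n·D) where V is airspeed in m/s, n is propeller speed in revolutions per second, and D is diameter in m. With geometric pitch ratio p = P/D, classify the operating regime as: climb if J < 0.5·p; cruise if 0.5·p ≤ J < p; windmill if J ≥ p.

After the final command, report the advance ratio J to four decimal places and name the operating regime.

J = 1.4901, regime = windmill

set_propeller: D = 0.583 m, P = 0.638 m (p = P/D = 1.094340); state ← (V=0, rpm=0)
set_airspeed(12.85): V ← 12.85 m/s
set_airspeed(93.42): V ← 93.42 m/s
throttle_to(10324): rpm ← 10324
throttle_to(6452): rpm ← 6452
final state: V = 93.42 m/s, rpm = 6452 → n = rpm/60 = 107.533333 rev/s
J = V / (n·D) = 93.42 / (107.533333 × 0.583) = 1.490144
regime bands: climb J<0.5472 | cruise [0.5472, 1.0943) | windmill J≥1.0943
J = 1.4901 → windmill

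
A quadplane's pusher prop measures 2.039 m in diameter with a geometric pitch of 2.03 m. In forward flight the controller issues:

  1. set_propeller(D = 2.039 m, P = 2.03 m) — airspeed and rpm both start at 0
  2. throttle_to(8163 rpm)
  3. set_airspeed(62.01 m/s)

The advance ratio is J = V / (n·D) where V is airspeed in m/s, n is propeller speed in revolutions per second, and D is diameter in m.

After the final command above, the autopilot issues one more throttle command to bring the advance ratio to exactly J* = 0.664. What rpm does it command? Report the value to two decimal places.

rpm = 2748.07

set_propeller: D = 2.039 m, P = 2.03 m (p = P/D = 0.995586); state ← (V=0, rpm=0)
throttle_to(8163): rpm ← 8163
set_airspeed(62.01): V ← 62.01 m/s
final state: V = 62.01 m/s, rpm = 8163 → n = rpm/60 = 136.050000 rev/s
target J* = 0.664; solve J* = V/(n·D) for n: n = V/(J*·D) = 62.01/(0.664 × 2.039) = 45.801155 rev/s
rpm = 60·n = 2748.069276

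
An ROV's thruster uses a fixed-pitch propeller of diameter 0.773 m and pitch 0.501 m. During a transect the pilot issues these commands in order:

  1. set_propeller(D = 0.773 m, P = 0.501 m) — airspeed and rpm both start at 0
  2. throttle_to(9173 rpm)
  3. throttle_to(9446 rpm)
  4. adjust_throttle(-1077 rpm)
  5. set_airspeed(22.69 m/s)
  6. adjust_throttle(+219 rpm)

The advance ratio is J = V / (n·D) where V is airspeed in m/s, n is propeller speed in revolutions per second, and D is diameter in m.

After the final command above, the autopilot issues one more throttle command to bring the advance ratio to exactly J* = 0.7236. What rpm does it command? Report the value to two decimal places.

set_propeller: D = 0.773 m, P = 0.501 m (p = P/D = 0.648124); state ← (V=0, rpm=0)
throttle_to(9173): rpm ← 9173
throttle_to(9446): rpm ← 9446
adjust_throttle(-1077): rpm ← 9446 -1077 = 8369
set_airspeed(22.69): V ← 22.69 m/s
adjust_throttle(+219): rpm ← 8369 +219 = 8588
final state: V = 22.69 m/s, rpm = 8588 → n = rpm/60 = 143.133333 rev/s
target J* = 0.7236; solve J* = V/(n·D) for n: n = V/(J*·D) = 22.69/(0.7236 × 0.773) = 40.565464 rev/s
rpm = 60·n = 2433.927817

rpm = 2433.93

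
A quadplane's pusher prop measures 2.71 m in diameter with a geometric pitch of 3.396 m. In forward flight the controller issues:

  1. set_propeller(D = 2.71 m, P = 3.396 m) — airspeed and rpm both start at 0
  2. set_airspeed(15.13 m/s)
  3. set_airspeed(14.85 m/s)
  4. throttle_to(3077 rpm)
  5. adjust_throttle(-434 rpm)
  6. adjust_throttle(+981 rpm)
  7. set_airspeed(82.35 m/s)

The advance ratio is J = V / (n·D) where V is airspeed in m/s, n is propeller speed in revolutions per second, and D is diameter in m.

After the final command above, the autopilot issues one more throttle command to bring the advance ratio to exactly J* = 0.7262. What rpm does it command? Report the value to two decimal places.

set_propeller: D = 2.71 m, P = 3.396 m (p = P/D = 1.253137); state ← (V=0, rpm=0)
set_airspeed(15.13): V ← 15.13 m/s
set_airspeed(14.85): V ← 14.85 m/s
throttle_to(3077): rpm ← 3077
adjust_throttle(-434): rpm ← 3077 -434 = 2643
adjust_throttle(+981): rpm ← 2643 +981 = 3624
set_airspeed(82.35): V ← 82.35 m/s
final state: V = 82.35 m/s, rpm = 3624 → n = rpm/60 = 60.400000 rev/s
target J* = 0.7262; solve J* = V/(n·D) for n: n = V/(J*·D) = 82.35/(0.7262 × 2.71) = 41.844470 rev/s
rpm = 60·n = 2510.668180

rpm = 2510.67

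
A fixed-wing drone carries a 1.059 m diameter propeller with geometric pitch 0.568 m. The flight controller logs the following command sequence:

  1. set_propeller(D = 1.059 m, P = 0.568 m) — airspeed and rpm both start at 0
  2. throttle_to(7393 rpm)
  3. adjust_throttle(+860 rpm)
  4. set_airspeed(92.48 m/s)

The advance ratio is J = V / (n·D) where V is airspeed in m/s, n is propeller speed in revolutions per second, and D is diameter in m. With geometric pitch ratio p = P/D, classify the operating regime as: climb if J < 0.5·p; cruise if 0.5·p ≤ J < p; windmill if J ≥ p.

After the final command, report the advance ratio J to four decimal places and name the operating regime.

J = 0.6349, regime = windmill

set_propeller: D = 1.059 m, P = 0.568 m (p = P/D = 0.536355); state ← (V=0, rpm=0)
throttle_to(7393): rpm ← 7393
adjust_throttle(+860): rpm ← 7393 +860 = 8253
set_airspeed(92.48): V ← 92.48 m/s
final state: V = 92.48 m/s, rpm = 8253 → n = rpm/60 = 137.550000 rev/s
J = V / (n·D) = 92.48 / (137.550000 × 1.059) = 0.634879
regime bands: climb J<0.2682 | cruise [0.2682, 0.5364) | windmill J≥0.5364
J = 0.6349 → windmill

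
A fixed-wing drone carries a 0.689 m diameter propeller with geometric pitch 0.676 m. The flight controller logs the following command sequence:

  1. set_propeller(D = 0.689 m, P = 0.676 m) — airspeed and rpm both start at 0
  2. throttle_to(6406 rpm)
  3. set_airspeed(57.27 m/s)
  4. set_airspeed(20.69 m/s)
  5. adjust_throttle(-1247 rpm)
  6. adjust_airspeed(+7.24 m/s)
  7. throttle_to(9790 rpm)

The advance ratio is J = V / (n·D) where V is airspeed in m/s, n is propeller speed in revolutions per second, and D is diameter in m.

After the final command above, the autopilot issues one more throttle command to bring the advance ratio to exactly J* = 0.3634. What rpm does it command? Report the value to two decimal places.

rpm = 6692.96

set_propeller: D = 0.689 m, P = 0.676 m (p = P/D = 0.981132); state ← (V=0, rpm=0)
throttle_to(6406): rpm ← 6406
set_airspeed(57.27): V ← 57.27 m/s
set_airspeed(20.69): V ← 20.69 m/s
adjust_throttle(-1247): rpm ← 6406 -1247 = 5159
adjust_airspeed(+7.24): V ← 20.69 +7.24 = 27.93 m/s
throttle_to(9790): rpm ← 9790
final state: V = 27.93 m/s, rpm = 9790 → n = rpm/60 = 163.166667 rev/s
target J* = 0.3634; solve J* = V/(n·D) for n: n = V/(J*·D) = 27.93/(0.3634 × 0.689) = 111.549285 rev/s
rpm = 60·n = 6692.957098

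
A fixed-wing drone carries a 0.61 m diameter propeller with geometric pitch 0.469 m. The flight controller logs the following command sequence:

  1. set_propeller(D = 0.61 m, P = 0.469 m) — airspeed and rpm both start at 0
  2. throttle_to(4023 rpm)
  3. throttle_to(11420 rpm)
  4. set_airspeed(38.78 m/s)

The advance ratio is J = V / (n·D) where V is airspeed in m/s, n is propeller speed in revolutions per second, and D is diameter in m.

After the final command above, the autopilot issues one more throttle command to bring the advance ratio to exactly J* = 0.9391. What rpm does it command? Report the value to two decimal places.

rpm = 4061.79

set_propeller: D = 0.61 m, P = 0.469 m (p = P/D = 0.768852); state ← (V=0, rpm=0)
throttle_to(4023): rpm ← 4023
throttle_to(11420): rpm ← 11420
set_airspeed(38.78): V ← 38.78 m/s
final state: V = 38.78 m/s, rpm = 11420 → n = rpm/60 = 190.333333 rev/s
target J* = 0.9391; solve J* = V/(n·D) for n: n = V/(J*·D) = 38.78/(0.9391 × 0.61) = 67.696487 rev/s
rpm = 60·n = 4061.789191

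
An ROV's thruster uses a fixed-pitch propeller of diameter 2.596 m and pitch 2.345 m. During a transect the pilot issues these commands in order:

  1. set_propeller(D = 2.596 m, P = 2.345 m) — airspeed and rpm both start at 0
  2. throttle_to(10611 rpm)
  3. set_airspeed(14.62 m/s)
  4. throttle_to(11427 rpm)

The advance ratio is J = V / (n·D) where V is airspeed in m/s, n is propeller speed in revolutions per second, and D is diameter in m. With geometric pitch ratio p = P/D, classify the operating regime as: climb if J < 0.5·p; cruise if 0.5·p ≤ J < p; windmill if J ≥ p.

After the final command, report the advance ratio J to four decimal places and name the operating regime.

set_propeller: D = 2.596 m, P = 2.345 m (p = P/D = 0.903313); state ← (V=0, rpm=0)
throttle_to(10611): rpm ← 10611
set_airspeed(14.62): V ← 14.62 m/s
throttle_to(11427): rpm ← 11427
final state: V = 14.62 m/s, rpm = 11427 → n = rpm/60 = 190.450000 rev/s
J = V / (n·D) = 14.62 / (190.450000 × 2.596) = 0.029571
regime bands: climb J<0.4517 | cruise [0.4517, 0.9033) | windmill J≥0.9033
J = 0.0296 → climb

J = 0.0296, regime = climb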